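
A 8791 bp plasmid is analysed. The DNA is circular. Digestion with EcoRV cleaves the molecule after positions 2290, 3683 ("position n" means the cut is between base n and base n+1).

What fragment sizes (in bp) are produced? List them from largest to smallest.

7398, 1393 bp

Circular molecule, 2 cuts → 2 fragments:
  3683 − 2290 = 1393 bp
  wrap: 8791 − 3683 + 2290 = 7398 bp
Sorted largest to smallest: 7398, 1393 bp.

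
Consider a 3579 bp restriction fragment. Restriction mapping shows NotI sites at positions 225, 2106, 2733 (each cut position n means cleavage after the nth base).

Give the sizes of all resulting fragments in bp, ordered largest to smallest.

Linear molecule, 3 cuts → 4 fragments:
  225 − 0 = 225 bp
  2106 − 225 = 1881 bp
  2733 − 2106 = 627 bp
  3579 − 2733 = 846 bp
Sorted largest to smallest: 1881, 846, 627, 225 bp.

1881, 846, 627, 225 bp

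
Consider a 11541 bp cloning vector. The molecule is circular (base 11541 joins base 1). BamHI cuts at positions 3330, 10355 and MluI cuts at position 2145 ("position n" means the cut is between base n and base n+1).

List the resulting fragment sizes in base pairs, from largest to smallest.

7025, 3331, 1185 bp

Combined cut positions (sorted): 2145, 3330, 10355.
Circular molecule, 3 cuts → 3 fragments:
  3330 − 2145 = 1185 bp
  10355 − 3330 = 7025 bp
  wrap: 11541 − 10355 + 2145 = 3331 bp
Sorted largest to smallest: 7025, 3331, 1185 bp.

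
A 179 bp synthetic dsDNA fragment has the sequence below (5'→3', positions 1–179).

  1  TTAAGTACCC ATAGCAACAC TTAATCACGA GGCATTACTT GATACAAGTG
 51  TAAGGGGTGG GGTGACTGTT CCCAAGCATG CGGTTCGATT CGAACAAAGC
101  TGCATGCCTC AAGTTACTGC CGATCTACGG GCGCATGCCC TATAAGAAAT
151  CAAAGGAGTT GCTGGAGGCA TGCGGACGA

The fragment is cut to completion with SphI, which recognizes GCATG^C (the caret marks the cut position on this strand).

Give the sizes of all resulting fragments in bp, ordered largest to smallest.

80, 35, 31, 26, 7 bp

SphI sites (GCATGC) start at positions 76, 102, 133, 168.
SphI cuts after base 5 of each site (before the last base), so after positions 80, 106, 137, 172.
Linear molecule, 4 cuts → 5 fragments:
  1–80 → 80 bp
  81–106 → 26 bp
  107–137 → 31 bp
  138–172 → 35 bp
  173–179 → 7 bp
Sorted largest to smallest: 80, 35, 31, 26, 7 bp.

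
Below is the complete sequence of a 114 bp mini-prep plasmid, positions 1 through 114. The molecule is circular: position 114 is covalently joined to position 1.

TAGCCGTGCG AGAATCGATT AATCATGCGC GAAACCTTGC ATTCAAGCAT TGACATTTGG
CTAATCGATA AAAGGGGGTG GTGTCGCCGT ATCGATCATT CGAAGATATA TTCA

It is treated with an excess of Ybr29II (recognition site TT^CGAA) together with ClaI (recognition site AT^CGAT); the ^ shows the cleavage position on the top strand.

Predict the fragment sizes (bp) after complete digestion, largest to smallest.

50, 29, 27, 8 bp

The Ybr29II site (TTCGAA) starts at position 99.
Ybr29II cuts after base 2 of each site, so after position 100.
ClaI sites (ATCGAT) start at positions 14, 64, 91.
ClaI cuts after base 2 of each site, so after positions 15, 65, 92.
Combined cut positions: 15, 65, 92, 100.
Circular molecule, 4 cuts → 4 fragments:
  16–65 → 50 bp
  66–92 → 27 bp
  93–100 → 8 bp
  101–114 then 1–15 → 14 + 15 = 29 bp
Sorted largest to smallest: 50, 29, 27, 8 bp.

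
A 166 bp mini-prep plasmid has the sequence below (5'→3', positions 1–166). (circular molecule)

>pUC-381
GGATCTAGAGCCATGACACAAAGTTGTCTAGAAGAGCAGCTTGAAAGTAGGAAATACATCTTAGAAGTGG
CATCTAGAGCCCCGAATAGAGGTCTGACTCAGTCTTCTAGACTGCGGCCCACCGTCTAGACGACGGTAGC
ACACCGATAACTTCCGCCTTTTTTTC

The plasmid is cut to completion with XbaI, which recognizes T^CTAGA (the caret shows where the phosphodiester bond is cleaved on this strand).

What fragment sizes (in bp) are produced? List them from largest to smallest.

XbaI sites (TCTAGA) start at positions 4, 27, 73, 106, 125.
XbaI cuts after the first base of each site, so after positions 4, 27, 73, 106, 125.
Circular molecule, 5 cuts → 5 fragments:
  5–27 → 23 bp
  28–73 → 46 bp
  74–106 → 33 bp
  107–125 → 19 bp
  126–166 then 1–4 → 41 + 4 = 45 bp
Sorted largest to smallest: 46, 45, 33, 23, 19 bp.

46, 45, 33, 23, 19 bp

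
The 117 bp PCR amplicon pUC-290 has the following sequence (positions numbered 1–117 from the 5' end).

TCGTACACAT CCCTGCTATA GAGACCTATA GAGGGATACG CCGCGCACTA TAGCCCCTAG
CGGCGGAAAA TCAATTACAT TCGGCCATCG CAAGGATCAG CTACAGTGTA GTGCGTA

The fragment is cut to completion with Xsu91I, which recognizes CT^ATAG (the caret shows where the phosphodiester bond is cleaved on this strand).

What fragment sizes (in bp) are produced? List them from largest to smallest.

68, 22, 17, 10 bp

Xsu91I sites (CTATAG) start at positions 16, 26, 48.
Xsu91I cuts after base 2 of each site, so after positions 17, 27, 49.
Linear molecule, 3 cuts → 4 fragments:
  1–17 → 17 bp
  18–27 → 10 bp
  28–49 → 22 bp
  50–117 → 68 bp
Sorted largest to smallest: 68, 22, 17, 10 bp.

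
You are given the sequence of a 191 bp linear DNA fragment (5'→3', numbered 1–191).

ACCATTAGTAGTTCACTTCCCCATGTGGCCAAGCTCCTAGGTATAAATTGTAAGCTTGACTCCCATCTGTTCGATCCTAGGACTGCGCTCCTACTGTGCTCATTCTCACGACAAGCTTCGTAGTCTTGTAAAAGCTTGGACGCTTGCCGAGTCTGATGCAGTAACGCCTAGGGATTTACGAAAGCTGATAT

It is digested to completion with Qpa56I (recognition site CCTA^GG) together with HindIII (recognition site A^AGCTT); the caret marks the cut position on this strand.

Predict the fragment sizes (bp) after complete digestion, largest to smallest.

Qpa56I sites (CCTAGG) start at positions 36, 76, 167.
Qpa56I cuts after base 4 of each site, so after positions 39, 79, 170.
HindIII sites (AAGCTT) start at positions 52, 113, 132.
HindIII cuts after the first base of each site, so after positions 52, 113, 132.
Combined cut positions: 39, 52, 79, 113, 132, 170.
Linear molecule, 6 cuts → 7 fragments:
  1–39 → 39 bp
  40–52 → 13 bp
  53–79 → 27 bp
  80–113 → 34 bp
  114–132 → 19 bp
  133–170 → 38 bp
  171–191 → 21 bp
Sorted largest to smallest: 39, 38, 34, 27, 21, 19, 13 bp.

39, 38, 34, 27, 21, 19, 13 bp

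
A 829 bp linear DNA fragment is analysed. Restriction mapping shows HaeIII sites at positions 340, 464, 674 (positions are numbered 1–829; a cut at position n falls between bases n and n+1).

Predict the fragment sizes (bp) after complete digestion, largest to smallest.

340, 210, 155, 124 bp

Linear molecule, 3 cuts → 4 fragments:
  340 − 0 = 340 bp
  464 − 340 = 124 bp
  674 − 464 = 210 bp
  829 − 674 = 155 bp
Sorted largest to smallest: 340, 210, 155, 124 bp.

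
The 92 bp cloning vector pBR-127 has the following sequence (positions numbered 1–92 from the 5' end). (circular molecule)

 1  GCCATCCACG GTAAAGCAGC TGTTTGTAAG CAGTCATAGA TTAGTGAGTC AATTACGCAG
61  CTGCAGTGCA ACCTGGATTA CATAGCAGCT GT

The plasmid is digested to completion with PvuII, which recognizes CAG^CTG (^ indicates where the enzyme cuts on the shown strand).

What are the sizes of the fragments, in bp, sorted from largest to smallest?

PvuII sites (CAGCTG) start at positions 17, 58, 86.
PvuII cuts after base 3 of each site, so after positions 19, 60, 88.
Circular molecule, 3 cuts → 3 fragments:
  20–60 → 41 bp
  61–88 → 28 bp
  89–92 then 1–19 → 4 + 19 = 23 bp
Sorted largest to smallest: 41, 28, 23 bp.

41, 28, 23 bp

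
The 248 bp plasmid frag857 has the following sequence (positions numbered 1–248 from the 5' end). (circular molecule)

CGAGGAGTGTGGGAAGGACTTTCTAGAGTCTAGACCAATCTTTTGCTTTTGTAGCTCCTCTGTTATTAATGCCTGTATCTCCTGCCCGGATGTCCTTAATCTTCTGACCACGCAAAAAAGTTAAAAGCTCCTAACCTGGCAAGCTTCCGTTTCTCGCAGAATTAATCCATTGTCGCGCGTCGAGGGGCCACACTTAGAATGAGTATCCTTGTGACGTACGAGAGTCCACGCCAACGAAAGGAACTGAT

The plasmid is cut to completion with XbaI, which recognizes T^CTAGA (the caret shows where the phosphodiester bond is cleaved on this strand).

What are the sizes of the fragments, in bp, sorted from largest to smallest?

241, 7 bp

XbaI sites (TCTAGA) start at positions 22, 29.
XbaI cuts after the first base of each site, so after positions 22, 29.
Circular molecule, 2 cuts → 2 fragments:
  23–29 → 7 bp
  30–248 then 1–22 → 219 + 22 = 241 bp
Sorted largest to smallest: 241, 7 bp.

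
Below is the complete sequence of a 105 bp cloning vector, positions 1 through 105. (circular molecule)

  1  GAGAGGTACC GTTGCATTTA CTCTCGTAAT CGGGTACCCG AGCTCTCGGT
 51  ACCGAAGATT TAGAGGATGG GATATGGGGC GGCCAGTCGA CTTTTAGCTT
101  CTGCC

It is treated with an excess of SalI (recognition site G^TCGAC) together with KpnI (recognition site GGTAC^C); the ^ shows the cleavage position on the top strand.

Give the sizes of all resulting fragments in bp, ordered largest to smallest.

The SalI site (GTCGAC) starts at position 86.
SalI cuts after the first base of each site, so after position 86.
KpnI sites (GGTACC) start at positions 5, 33, 48.
KpnI cuts after base 5 of each site (before the last base), so after positions 9, 37, 52.
Combined cut positions: 9, 37, 52, 86.
Circular molecule, 4 cuts → 4 fragments:
  10–37 → 28 bp
  38–52 → 15 bp
  53–86 → 34 bp
  87–105 then 1–9 → 19 + 9 = 28 bp
Sorted largest to smallest: 34, 28, 28, 15 bp.

34, 28, 28, 15 bp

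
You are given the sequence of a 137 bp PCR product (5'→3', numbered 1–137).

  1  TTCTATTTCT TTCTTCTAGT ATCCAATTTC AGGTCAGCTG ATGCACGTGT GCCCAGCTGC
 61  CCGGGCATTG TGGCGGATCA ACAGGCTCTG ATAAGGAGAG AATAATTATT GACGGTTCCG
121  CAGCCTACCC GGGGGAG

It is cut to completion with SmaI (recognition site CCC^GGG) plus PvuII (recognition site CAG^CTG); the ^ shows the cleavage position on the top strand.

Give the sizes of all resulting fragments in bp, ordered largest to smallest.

68, 37, 19, 7, 6 bp

SmaI sites (CCCGGG) start at positions 60, 128.
SmaI cuts after base 3 of each site, so after positions 62, 130.
PvuII sites (CAGCTG) start at positions 35, 54.
PvuII cuts after base 3 of each site, so after positions 37, 56.
Combined cut positions: 37, 56, 62, 130.
Linear molecule, 4 cuts → 5 fragments:
  1–37 → 37 bp
  38–56 → 19 bp
  57–62 → 6 bp
  63–130 → 68 bp
  131–137 → 7 bp
Sorted largest to smallest: 68, 37, 19, 7, 6 bp.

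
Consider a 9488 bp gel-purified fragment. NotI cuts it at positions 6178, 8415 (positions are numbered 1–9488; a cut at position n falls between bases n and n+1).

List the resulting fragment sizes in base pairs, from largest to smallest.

6178, 2237, 1073 bp

Linear molecule, 2 cuts → 3 fragments:
  6178 − 0 = 6178 bp
  8415 − 6178 = 2237 bp
  9488 − 8415 = 1073 bp
Sorted largest to smallest: 6178, 2237, 1073 bp.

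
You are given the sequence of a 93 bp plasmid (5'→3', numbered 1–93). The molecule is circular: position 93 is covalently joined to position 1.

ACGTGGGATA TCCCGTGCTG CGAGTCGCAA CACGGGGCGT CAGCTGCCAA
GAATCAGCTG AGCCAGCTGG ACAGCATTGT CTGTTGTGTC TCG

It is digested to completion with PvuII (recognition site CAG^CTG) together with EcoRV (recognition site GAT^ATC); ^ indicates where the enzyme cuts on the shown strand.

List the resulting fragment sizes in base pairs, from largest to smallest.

PvuII sites (CAGCTG) start at positions 41, 55, 64.
PvuII cuts after base 3 of each site, so after positions 43, 57, 66.
The EcoRV site (GATATC) starts at position 7.
EcoRV cuts after base 3 of each site, so after position 9.
Combined cut positions: 9, 43, 57, 66.
Circular molecule, 4 cuts → 4 fragments:
  10–43 → 34 bp
  44–57 → 14 bp
  58–66 → 9 bp
  67–93 then 1–9 → 27 + 9 = 36 bp
Sorted largest to smallest: 36, 34, 14, 9 bp.

36, 34, 14, 9 bp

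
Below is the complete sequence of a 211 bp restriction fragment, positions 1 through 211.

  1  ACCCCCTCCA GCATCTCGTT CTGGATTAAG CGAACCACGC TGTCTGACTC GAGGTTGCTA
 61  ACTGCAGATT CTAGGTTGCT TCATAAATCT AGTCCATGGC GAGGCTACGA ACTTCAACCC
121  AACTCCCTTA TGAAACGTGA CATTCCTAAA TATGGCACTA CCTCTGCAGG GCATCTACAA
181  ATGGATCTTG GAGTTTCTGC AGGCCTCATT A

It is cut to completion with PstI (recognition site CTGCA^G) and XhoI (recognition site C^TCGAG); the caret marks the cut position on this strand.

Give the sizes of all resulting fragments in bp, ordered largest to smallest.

PstI sites (CTGCAG) start at positions 62, 164, 197.
PstI cuts after base 5 of each site (before the last base), so after positions 66, 168, 201.
The XhoI site (CTCGAG) starts at position 48.
XhoI cuts after the first base of each site, so after position 48.
Combined cut positions: 48, 66, 168, 201.
Linear molecule, 4 cuts → 5 fragments:
  1–48 → 48 bp
  49–66 → 18 bp
  67–168 → 102 bp
  169–201 → 33 bp
  202–211 → 10 bp
Sorted largest to smallest: 102, 48, 33, 18, 10 bp.

102, 48, 33, 18, 10 bp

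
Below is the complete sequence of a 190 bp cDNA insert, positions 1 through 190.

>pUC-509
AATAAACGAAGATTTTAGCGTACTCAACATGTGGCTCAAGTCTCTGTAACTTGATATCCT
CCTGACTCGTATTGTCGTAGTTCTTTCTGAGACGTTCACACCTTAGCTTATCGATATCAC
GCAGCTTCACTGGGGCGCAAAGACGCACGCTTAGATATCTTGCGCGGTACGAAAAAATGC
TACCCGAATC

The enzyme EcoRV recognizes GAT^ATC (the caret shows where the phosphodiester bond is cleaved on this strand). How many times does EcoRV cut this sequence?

GATATC occurs starting at positions 53, 113, 154.
EcoRV cuts at 3 sites.

3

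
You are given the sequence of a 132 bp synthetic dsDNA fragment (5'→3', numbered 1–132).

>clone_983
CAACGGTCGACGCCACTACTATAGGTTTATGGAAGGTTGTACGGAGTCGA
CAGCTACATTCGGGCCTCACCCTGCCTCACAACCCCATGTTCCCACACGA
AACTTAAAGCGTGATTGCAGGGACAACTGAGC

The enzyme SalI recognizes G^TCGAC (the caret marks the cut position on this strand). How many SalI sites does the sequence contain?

GTCGAC occurs starting at positions 6, 46.
SalI cuts at 2 sites.

2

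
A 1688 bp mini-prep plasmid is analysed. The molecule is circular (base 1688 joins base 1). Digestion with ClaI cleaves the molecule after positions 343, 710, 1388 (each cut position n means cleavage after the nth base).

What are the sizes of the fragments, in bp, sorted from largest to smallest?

678, 643, 367 bp

Circular molecule, 3 cuts → 3 fragments:
  710 − 343 = 367 bp
  1388 − 710 = 678 bp
  wrap: 1688 − 1388 + 343 = 643 bp
Sorted largest to smallest: 678, 643, 367 bp.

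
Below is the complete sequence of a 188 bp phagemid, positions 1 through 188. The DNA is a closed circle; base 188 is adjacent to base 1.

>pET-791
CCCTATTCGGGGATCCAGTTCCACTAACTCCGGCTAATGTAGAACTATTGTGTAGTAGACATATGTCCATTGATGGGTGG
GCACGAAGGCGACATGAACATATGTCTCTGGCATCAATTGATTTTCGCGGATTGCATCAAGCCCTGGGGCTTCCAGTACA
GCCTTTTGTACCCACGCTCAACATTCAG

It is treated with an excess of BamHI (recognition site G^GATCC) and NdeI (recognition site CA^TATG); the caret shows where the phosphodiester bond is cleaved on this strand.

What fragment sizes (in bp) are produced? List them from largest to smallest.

99, 50, 39 bp

The BamHI site (GGATCC) starts at position 11.
BamHI cuts after the first base of each site, so after position 11.
NdeI sites (CATATG) start at positions 60, 99.
NdeI cuts after base 2 of each site, so after positions 61, 100.
Combined cut positions: 11, 61, 100.
Circular molecule, 3 cuts → 3 fragments:
  12–61 → 50 bp
  62–100 → 39 bp
  101–188 then 1–11 → 88 + 11 = 99 bp
Sorted largest to smallest: 99, 50, 39 bp.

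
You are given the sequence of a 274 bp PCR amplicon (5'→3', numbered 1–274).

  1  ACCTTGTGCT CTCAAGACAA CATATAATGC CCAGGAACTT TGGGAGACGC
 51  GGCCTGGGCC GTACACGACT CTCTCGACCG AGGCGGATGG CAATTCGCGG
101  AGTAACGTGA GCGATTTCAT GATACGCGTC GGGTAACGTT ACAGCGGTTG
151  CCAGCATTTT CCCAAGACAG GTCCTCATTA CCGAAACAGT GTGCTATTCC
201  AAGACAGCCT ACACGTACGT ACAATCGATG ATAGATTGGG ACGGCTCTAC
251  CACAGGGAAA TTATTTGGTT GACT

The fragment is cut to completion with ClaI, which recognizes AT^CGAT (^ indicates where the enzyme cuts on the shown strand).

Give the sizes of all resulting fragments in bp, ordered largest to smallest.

The ClaI site (ATCGAT) starts at position 224.
ClaI cuts after base 2 of each site, so after position 225.
Linear molecule, 1 cut → 2 fragments:
  1–225 → 225 bp
  226–274 → 49 bp
Sorted largest to smallest: 225, 49 bp.

225, 49 bp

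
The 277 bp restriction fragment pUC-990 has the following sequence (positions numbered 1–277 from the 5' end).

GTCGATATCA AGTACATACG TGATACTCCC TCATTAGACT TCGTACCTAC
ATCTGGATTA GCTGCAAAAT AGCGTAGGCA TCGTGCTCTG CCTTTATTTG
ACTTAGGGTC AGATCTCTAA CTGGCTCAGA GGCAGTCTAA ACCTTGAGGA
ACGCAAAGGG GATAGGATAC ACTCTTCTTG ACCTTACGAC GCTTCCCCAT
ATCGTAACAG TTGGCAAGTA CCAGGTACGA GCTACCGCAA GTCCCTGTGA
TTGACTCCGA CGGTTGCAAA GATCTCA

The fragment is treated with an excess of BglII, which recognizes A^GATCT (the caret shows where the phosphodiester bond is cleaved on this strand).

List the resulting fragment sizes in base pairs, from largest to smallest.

159, 111, 7 bp

BglII sites (AGATCT) start at positions 111, 270.
BglII cuts after the first base of each site, so after positions 111, 270.
Linear molecule, 2 cuts → 3 fragments:
  1–111 → 111 bp
  112–270 → 159 bp
  271–277 → 7 bp
Sorted largest to smallest: 159, 111, 7 bp.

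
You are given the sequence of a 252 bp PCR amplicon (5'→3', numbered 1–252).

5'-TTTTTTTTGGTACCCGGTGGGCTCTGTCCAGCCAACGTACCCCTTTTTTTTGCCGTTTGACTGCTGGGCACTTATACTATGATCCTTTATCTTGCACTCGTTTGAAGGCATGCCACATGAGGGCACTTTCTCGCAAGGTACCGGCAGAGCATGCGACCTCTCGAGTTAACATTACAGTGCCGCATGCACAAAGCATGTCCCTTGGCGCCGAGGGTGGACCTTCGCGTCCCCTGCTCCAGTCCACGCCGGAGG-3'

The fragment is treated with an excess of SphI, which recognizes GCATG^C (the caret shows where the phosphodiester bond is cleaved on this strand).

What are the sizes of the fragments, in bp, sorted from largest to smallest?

112, 66, 41, 33 bp

SphI sites (GCATGC) start at positions 108, 149, 182.
SphI cuts after base 5 of each site (before the last base), so after positions 112, 153, 186.
Linear molecule, 3 cuts → 4 fragments:
  1–112 → 112 bp
  113–153 → 41 bp
  154–186 → 33 bp
  187–252 → 66 bp
Sorted largest to smallest: 112, 66, 41, 33 bp.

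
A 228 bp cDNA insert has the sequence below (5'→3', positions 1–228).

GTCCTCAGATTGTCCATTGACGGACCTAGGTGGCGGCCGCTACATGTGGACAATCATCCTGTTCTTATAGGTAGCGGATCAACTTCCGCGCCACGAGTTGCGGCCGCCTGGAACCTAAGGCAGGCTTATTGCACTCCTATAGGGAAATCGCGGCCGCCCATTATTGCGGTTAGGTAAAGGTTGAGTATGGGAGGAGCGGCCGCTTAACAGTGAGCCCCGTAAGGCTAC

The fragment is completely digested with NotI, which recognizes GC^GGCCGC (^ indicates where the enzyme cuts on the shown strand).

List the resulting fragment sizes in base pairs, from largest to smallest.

NotI sites (GCGGCCGC) start at positions 33, 100, 150, 196.
NotI cuts after base 2 of each site, so after positions 34, 101, 151, 197.
Linear molecule, 4 cuts → 5 fragments:
  1–34 → 34 bp
  35–101 → 67 bp
  102–151 → 50 bp
  152–197 → 46 bp
  198–228 → 31 bp
Sorted largest to smallest: 67, 50, 46, 34, 31 bp.

67, 50, 46, 34, 31 bp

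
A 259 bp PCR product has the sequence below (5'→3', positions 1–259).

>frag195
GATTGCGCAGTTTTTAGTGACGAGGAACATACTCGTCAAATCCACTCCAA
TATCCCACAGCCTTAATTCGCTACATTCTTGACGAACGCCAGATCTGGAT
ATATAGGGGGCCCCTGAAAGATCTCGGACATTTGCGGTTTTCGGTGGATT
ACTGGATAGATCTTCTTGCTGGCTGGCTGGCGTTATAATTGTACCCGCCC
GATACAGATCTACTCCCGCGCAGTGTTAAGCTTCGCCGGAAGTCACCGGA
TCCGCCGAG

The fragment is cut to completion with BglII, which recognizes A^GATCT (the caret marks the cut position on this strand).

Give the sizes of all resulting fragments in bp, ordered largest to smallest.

91, 53, 48, 39, 28 bp

BglII sites (AGATCT) start at positions 91, 119, 158, 206.
BglII cuts after the first base of each site, so after positions 91, 119, 158, 206.
Linear molecule, 4 cuts → 5 fragments:
  1–91 → 91 bp
  92–119 → 28 bp
  120–158 → 39 bp
  159–206 → 48 bp
  207–259 → 53 bp
Sorted largest to smallest: 91, 53, 48, 39, 28 bp.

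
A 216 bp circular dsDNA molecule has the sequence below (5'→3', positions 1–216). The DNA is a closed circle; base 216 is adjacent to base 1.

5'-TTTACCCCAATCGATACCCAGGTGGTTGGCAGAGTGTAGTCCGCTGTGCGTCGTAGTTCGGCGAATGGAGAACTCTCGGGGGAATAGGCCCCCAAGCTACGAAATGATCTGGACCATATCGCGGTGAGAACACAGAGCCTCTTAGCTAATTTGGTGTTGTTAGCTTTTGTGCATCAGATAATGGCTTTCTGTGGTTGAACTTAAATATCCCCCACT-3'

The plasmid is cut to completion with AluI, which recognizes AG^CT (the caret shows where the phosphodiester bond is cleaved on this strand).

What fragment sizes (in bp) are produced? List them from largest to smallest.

AluI sites (AGCT) start at positions 95, 144, 162.
AluI cuts after base 2 of each site, so after positions 96, 145, 163.
Circular molecule, 3 cuts → 3 fragments:
  97–145 → 49 bp
  146–163 → 18 bp
  164–216 then 1–96 → 53 + 96 = 149 bp
Sorted largest to smallest: 149, 49, 18 bp.

149, 49, 18 bp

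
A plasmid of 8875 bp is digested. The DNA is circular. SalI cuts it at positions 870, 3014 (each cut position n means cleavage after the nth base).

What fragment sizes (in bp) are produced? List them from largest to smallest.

Circular molecule, 2 cuts → 2 fragments:
  3014 − 870 = 2144 bp
  wrap: 8875 − 3014 + 870 = 6731 bp
Sorted largest to smallest: 6731, 2144 bp.

6731, 2144 bp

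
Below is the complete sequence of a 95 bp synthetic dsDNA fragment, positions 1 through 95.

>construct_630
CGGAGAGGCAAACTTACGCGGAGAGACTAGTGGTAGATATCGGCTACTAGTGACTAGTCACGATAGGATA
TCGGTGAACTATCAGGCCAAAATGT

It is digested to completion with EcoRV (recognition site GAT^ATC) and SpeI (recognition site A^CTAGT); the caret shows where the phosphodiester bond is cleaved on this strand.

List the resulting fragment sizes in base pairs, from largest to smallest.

26, 26, 16, 12, 8, 7 bp

EcoRV sites (GATATC) start at positions 36, 67.
EcoRV cuts after base 3 of each site, so after positions 38, 69.
SpeI sites (ACTAGT) start at positions 26, 46, 53.
SpeI cuts after the first base of each site, so after positions 26, 46, 53.
Combined cut positions: 26, 38, 46, 53, 69.
Linear molecule, 5 cuts → 6 fragments:
  1–26 → 26 bp
  27–38 → 12 bp
  39–46 → 8 bp
  47–53 → 7 bp
  54–69 → 16 bp
  70–95 → 26 bp
Sorted largest to smallest: 26, 26, 16, 12, 8, 7 bp.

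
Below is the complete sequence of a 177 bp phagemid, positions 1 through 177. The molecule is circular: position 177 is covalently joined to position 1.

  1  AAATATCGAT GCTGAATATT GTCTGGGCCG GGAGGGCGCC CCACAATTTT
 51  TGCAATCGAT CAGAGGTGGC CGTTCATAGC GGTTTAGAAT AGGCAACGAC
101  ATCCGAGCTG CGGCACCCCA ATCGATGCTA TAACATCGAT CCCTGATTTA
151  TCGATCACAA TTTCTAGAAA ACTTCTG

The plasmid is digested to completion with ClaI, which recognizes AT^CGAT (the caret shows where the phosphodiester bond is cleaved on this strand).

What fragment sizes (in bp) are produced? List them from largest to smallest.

ClaI sites (ATCGAT) start at positions 5, 55, 121, 135, 150.
ClaI cuts after base 2 of each site, so after positions 6, 56, 122, 136, 151.
Circular molecule, 5 cuts → 5 fragments:
  7–56 → 50 bp
  57–122 → 66 bp
  123–136 → 14 bp
  137–151 → 15 bp
  152–177 then 1–6 → 26 + 6 = 32 bp
Sorted largest to smallest: 66, 50, 32, 15, 14 bp.

66, 50, 32, 15, 14 bp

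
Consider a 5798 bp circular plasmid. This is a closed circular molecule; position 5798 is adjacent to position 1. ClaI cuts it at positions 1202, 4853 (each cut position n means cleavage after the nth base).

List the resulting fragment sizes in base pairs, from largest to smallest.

3651, 2147 bp

Circular molecule, 2 cuts → 2 fragments:
  4853 − 1202 = 3651 bp
  wrap: 5798 − 4853 + 1202 = 2147 bp
Sorted largest to smallest: 3651, 2147 bp.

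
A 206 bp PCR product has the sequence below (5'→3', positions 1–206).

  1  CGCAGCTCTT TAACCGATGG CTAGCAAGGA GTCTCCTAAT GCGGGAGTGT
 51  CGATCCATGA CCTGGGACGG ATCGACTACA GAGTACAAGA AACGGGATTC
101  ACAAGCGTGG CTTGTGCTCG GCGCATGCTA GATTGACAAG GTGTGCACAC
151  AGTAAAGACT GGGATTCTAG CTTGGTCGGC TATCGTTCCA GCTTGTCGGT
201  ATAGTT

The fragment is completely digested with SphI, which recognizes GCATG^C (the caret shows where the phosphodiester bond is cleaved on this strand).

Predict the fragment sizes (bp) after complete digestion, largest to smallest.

127, 79 bp

The SphI site (GCATGC) starts at position 123.
SphI cuts after base 5 of each site (before the last base), so after position 127.
Linear molecule, 1 cut → 2 fragments:
  1–127 → 127 bp
  128–206 → 79 bp
Sorted largest to smallest: 127, 79 bp.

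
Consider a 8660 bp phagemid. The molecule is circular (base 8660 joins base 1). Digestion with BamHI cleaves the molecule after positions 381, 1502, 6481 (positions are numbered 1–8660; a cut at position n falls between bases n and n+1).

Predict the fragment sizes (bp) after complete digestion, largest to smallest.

Circular molecule, 3 cuts → 3 fragments:
  1502 − 381 = 1121 bp
  6481 − 1502 = 4979 bp
  wrap: 8660 − 6481 + 381 = 2560 bp
Sorted largest to smallest: 4979, 2560, 1121 bp.

4979, 2560, 1121 bp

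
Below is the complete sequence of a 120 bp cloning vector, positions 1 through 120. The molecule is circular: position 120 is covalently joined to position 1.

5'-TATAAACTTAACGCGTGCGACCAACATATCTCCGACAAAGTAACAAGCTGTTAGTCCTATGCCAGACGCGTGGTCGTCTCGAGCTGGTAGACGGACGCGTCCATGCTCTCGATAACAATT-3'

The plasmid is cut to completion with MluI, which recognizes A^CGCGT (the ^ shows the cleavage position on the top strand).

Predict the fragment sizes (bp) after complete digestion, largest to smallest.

MluI sites (ACGCGT) start at positions 11, 66, 95.
MluI cuts after the first base of each site, so after positions 11, 66, 95.
Circular molecule, 3 cuts → 3 fragments:
  12–66 → 55 bp
  67–95 → 29 bp
  96–120 then 1–11 → 25 + 11 = 36 bp
Sorted largest to smallest: 55, 36, 29 bp.

55, 36, 29 bp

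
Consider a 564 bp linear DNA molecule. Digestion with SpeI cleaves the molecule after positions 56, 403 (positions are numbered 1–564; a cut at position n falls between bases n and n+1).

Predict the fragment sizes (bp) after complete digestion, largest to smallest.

347, 161, 56 bp

Linear molecule, 2 cuts → 3 fragments:
  56 − 0 = 56 bp
  403 − 56 = 347 bp
  564 − 403 = 161 bp
Sorted largest to smallest: 347, 161, 56 bp.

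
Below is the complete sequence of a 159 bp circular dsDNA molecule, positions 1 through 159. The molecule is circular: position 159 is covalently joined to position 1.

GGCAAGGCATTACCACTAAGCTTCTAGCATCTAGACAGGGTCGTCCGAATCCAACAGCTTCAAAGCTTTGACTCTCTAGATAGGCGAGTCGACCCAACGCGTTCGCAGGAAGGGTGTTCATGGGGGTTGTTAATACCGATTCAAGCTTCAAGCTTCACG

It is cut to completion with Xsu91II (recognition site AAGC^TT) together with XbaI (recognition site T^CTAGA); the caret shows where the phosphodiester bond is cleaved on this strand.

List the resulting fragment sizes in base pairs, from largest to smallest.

Xsu91II sites (AAGCTT) start at positions 18, 63, 143, 150.
Xsu91II cuts after base 4 of each site, so after positions 21, 66, 146, 153.
XbaI sites (TCTAGA) start at positions 30, 75.
XbaI cuts after the first base of each site, so after positions 30, 75.
Combined cut positions: 21, 30, 66, 75, 146, 153.
Circular molecule, 6 cuts → 6 fragments:
  22–30 → 9 bp
  31–66 → 36 bp
  67–75 → 9 bp
  76–146 → 71 bp
  147–153 → 7 bp
  154–159 then 1–21 → 6 + 21 = 27 bp
Sorted largest to smallest: 71, 36, 27, 9, 9, 7 bp.

71, 36, 27, 9, 9, 7 bp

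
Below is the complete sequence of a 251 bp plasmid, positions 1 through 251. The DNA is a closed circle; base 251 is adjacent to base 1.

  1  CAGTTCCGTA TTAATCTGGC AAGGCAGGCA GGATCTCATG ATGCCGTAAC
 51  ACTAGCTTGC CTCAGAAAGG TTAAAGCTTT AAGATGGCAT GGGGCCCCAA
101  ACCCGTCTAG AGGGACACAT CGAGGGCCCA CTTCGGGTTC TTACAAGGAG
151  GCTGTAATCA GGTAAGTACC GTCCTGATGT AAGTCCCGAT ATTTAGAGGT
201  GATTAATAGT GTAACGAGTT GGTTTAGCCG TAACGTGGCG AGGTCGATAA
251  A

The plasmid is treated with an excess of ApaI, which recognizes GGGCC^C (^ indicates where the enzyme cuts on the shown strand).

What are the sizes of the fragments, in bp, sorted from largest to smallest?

ApaI sites (GGGCCC) start at positions 92, 124.
ApaI cuts after base 5 of each site (before the last base), so after positions 96, 128.
Circular molecule, 2 cuts → 2 fragments:
  97–128 → 32 bp
  129–251 then 1–96 → 123 + 96 = 219 bp
Sorted largest to smallest: 219, 32 bp.

219, 32 bp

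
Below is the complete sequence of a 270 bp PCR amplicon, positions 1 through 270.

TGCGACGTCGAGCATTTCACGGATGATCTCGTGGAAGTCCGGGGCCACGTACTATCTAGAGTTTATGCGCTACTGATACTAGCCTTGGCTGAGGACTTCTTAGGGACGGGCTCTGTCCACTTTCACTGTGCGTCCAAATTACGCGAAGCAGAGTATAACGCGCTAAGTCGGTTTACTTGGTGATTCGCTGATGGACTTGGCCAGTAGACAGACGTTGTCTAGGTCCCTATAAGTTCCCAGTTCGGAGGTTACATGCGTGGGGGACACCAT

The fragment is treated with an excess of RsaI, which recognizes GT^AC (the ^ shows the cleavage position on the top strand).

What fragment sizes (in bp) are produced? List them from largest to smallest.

The RsaI site (GTAC) starts at position 49.
RsaI cuts after base 2 of each site, so after position 50.
Linear molecule, 1 cut → 2 fragments:
  1–50 → 50 bp
  51–270 → 220 bp
Sorted largest to smallest: 220, 50 bp.

220, 50 bp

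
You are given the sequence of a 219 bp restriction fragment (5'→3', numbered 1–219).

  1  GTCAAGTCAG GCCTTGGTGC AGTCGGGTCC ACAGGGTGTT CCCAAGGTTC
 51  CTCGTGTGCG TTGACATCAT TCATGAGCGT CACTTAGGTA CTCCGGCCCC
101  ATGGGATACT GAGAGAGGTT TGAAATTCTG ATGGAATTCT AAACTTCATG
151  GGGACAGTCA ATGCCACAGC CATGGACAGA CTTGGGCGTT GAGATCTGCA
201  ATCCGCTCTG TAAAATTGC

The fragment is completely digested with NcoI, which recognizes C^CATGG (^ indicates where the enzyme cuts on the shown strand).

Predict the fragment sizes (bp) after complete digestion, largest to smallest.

99, 71, 49 bp

NcoI sites (CCATGG) start at positions 99, 170.
NcoI cuts after the first base of each site, so after positions 99, 170.
Linear molecule, 2 cuts → 3 fragments:
  1–99 → 99 bp
  100–170 → 71 bp
  171–219 → 49 bp
Sorted largest to smallest: 99, 71, 49 bp.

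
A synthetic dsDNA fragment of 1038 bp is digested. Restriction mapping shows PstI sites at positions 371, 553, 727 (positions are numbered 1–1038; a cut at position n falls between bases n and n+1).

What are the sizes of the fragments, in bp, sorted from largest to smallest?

371, 311, 182, 174 bp

Linear molecule, 3 cuts → 4 fragments:
  371 − 0 = 371 bp
  553 − 371 = 182 bp
  727 − 553 = 174 bp
  1038 − 727 = 311 bp
Sorted largest to smallest: 371, 311, 182, 174 bp.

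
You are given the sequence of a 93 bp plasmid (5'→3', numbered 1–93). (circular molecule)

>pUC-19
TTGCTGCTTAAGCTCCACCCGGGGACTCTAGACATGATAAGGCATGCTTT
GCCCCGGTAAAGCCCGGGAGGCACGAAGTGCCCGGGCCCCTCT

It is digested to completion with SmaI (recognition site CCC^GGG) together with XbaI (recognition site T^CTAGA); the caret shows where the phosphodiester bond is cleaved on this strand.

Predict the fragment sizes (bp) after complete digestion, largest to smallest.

38, 30, 18, 7 bp

SmaI sites (CCCGGG) start at positions 18, 63, 81.
SmaI cuts after base 3 of each site, so after positions 20, 65, 83.
The XbaI site (TCTAGA) starts at position 27.
XbaI cuts after the first base of each site, so after position 27.
Combined cut positions: 20, 27, 65, 83.
Circular molecule, 4 cuts → 4 fragments:
  21–27 → 7 bp
  28–65 → 38 bp
  66–83 → 18 bp
  84–93 then 1–20 → 10 + 20 = 30 bp
Sorted largest to smallest: 38, 30, 18, 7 bp.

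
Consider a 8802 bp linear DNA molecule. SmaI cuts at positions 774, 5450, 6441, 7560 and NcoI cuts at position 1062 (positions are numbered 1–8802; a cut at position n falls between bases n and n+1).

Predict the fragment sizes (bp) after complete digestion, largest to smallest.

4388, 1242, 1119, 991, 774, 288 bp

Combined cut positions (sorted): 774, 1062, 5450, 6441, 7560.
Linear molecule, 5 cuts → 6 fragments:
  774 − 0 = 774 bp
  1062 − 774 = 288 bp
  5450 − 1062 = 4388 bp
  6441 − 5450 = 991 bp
  7560 − 6441 = 1119 bp
  8802 − 7560 = 1242 bp
Sorted largest to smallest: 4388, 1242, 1119, 991, 774, 288 bp.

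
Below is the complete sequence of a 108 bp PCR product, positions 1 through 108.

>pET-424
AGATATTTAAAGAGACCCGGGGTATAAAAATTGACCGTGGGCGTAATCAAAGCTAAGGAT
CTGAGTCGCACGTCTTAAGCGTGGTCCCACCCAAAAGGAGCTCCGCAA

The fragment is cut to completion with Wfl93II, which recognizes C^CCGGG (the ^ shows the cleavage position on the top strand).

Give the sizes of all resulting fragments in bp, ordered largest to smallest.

92, 16 bp

The Wfl93II site (CCCGGG) starts at position 16.
Wfl93II cuts after the first base of each site, so after position 16.
Linear molecule, 1 cut → 2 fragments:
  1–16 → 16 bp
  17–108 → 92 bp
Sorted largest to smallest: 92, 16 bp.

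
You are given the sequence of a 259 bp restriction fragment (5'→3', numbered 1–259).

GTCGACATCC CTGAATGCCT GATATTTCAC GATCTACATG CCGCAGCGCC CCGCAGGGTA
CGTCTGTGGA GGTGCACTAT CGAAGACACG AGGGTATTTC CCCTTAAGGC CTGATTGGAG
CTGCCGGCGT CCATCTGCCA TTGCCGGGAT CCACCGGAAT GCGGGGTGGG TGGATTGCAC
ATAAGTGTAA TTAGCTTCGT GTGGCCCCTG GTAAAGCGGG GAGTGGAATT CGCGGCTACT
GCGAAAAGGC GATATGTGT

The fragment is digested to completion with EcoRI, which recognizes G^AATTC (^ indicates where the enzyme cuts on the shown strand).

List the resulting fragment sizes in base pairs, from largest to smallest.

226, 33 bp

The EcoRI site (GAATTC) starts at position 226.
EcoRI cuts after the first base of each site, so after position 226.
Linear molecule, 1 cut → 2 fragments:
  1–226 → 226 bp
  227–259 → 33 bp
Sorted largest to smallest: 226, 33 bp.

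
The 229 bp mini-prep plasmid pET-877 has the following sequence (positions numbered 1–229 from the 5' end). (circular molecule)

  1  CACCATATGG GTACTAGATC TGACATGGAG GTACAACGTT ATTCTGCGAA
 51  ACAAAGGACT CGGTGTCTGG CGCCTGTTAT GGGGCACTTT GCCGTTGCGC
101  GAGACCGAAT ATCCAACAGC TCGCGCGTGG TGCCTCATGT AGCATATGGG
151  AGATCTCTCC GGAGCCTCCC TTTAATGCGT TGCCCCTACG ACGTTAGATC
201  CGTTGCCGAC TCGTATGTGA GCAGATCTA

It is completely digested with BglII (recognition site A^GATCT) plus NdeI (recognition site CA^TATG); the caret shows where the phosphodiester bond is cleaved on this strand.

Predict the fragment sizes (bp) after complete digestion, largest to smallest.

128, 72, 11, 11, 7 bp

BglII sites (AGATCT) start at positions 16, 151, 223.
BglII cuts after the first base of each site, so after positions 16, 151, 223.
NdeI sites (CATATG) start at positions 4, 143.
NdeI cuts after base 2 of each site, so after positions 5, 144.
Combined cut positions: 5, 16, 144, 151, 223.
Circular molecule, 5 cuts → 5 fragments:
  6–16 → 11 bp
  17–144 → 128 bp
  145–151 → 7 bp
  152–223 → 72 bp
  224–229 then 1–5 → 6 + 5 = 11 bp
Sorted largest to smallest: 128, 72, 11, 11, 7 bp.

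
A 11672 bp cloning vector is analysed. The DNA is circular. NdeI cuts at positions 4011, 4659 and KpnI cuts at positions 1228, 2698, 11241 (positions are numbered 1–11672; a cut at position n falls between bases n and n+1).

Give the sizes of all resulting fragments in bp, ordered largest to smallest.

Combined cut positions (sorted): 1228, 2698, 4011, 4659, 11241.
Circular molecule, 5 cuts → 5 fragments:
  2698 − 1228 = 1470 bp
  4011 − 2698 = 1313 bp
  4659 − 4011 = 648 bp
  11241 − 4659 = 6582 bp
  wrap: 11672 − 11241 + 1228 = 1659 bp
Sorted largest to smallest: 6582, 1659, 1470, 1313, 648 bp.

6582, 1659, 1470, 1313, 648 bp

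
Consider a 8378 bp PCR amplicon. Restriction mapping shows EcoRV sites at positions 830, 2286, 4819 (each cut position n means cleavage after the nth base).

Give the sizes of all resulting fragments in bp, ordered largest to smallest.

Linear molecule, 3 cuts → 4 fragments:
  830 − 0 = 830 bp
  2286 − 830 = 1456 bp
  4819 − 2286 = 2533 bp
  8378 − 4819 = 3559 bp
Sorted largest to smallest: 3559, 2533, 1456, 830 bp.

3559, 2533, 1456, 830 bp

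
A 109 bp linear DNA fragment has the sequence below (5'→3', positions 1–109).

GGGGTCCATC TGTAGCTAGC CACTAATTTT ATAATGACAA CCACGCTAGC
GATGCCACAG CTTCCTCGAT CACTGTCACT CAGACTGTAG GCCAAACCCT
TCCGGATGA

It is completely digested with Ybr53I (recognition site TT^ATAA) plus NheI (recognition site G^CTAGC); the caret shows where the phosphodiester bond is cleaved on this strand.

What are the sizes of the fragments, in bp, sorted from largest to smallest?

The Ybr53I site (TTATAA) starts at position 29.
Ybr53I cuts after base 2 of each site, so after position 30.
NheI sites (GCTAGC) start at positions 15, 45.
NheI cuts after the first base of each site, so after positions 15, 45.
Combined cut positions: 15, 30, 45.
Linear molecule, 3 cuts → 4 fragments:
  1–15 → 15 bp
  16–30 → 15 bp
  31–45 → 15 bp
  46–109 → 64 bp
Sorted largest to smallest: 64, 15, 15, 15 bp.

64, 15, 15, 15 bp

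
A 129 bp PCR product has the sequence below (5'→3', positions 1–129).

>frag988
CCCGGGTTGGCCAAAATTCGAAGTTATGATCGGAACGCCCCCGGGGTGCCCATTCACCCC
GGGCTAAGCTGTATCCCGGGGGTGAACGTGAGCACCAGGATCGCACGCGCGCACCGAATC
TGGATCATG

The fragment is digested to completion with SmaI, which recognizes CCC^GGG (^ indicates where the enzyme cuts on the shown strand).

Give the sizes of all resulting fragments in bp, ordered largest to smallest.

52, 39, 18, 17, 3 bp

SmaI sites (CCCGGG) start at positions 1, 40, 58, 75.
SmaI cuts after base 3 of each site, so after positions 3, 42, 60, 77.
Linear molecule, 4 cuts → 5 fragments:
  1–3 → 3 bp
  4–42 → 39 bp
  43–60 → 18 bp
  61–77 → 17 bp
  78–129 → 52 bp
Sorted largest to smallest: 52, 39, 18, 17, 3 bp.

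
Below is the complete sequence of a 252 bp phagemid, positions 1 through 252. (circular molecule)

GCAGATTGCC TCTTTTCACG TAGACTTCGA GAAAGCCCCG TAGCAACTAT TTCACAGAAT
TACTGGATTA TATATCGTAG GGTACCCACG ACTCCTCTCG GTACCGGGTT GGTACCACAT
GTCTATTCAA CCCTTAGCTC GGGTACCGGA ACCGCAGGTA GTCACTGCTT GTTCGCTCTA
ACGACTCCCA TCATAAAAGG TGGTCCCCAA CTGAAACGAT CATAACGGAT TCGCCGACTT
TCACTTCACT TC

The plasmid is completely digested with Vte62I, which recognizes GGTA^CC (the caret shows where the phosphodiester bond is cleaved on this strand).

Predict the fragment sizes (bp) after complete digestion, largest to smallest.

Vte62I sites (GGTACC) start at positions 81, 100, 111, 142.
Vte62I cuts after base 4 of each site, so after positions 84, 103, 114, 145.
Circular molecule, 4 cuts → 4 fragments:
  85–103 → 19 bp
  104–114 → 11 bp
  115–145 → 31 bp
  146–252 then 1–84 → 107 + 84 = 191 bp
Sorted largest to smallest: 191, 31, 19, 11 bp.

191, 31, 19, 11 bp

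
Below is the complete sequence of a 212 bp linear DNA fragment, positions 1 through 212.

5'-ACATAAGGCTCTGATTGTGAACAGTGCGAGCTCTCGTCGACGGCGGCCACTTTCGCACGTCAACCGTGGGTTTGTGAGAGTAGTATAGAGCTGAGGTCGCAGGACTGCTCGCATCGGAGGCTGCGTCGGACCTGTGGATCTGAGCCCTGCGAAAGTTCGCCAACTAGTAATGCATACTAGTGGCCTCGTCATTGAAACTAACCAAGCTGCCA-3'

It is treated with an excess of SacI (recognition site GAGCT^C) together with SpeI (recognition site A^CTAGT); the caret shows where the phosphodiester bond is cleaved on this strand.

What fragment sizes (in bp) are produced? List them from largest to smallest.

131, 36, 32, 13 bp

The SacI site (GAGCTC) starts at position 28.
SacI cuts after base 5 of each site (before the last base), so after position 32.
SpeI sites (ACTAGT) start at positions 163, 176.
SpeI cuts after the first base of each site, so after positions 163, 176.
Combined cut positions: 32, 163, 176.
Linear molecule, 3 cuts → 4 fragments:
  1–32 → 32 bp
  33–163 → 131 bp
  164–176 → 13 bp
  177–212 → 36 bp
Sorted largest to smallest: 131, 36, 32, 13 bp.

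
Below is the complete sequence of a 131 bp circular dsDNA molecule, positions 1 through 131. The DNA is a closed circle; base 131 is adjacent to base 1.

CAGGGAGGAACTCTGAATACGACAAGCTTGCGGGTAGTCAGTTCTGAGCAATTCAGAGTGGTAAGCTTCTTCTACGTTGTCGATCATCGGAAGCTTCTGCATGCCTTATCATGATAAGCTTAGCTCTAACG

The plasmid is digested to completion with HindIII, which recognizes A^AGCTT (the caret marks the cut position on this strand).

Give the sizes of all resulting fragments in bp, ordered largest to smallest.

39, 39, 28, 25 bp

HindIII sites (AAGCTT) start at positions 24, 63, 91, 116.
HindIII cuts after the first base of each site, so after positions 24, 63, 91, 116.
Circular molecule, 4 cuts → 4 fragments:
  25–63 → 39 bp
  64–91 → 28 bp
  92–116 → 25 bp
  117–131 then 1–24 → 15 + 24 = 39 bp
Sorted largest to smallest: 39, 39, 28, 25 bp.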